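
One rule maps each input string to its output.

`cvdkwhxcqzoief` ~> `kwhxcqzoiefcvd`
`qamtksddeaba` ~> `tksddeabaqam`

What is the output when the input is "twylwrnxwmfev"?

lwrnxwmfevtwy

What's happening: move the first 3 characters to the end (rotate left by 3).
Applying that to "twylwrnxwmfev" gives "lwrnxwmfevtwy".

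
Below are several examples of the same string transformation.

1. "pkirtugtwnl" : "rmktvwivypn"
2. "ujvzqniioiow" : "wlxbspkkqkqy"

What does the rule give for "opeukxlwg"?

qrgwmznyi

Rule — shift every letter 2 places forward in the alphabet (wrapping around).
On "opeukxlwg" that produces "qrgwmznyi".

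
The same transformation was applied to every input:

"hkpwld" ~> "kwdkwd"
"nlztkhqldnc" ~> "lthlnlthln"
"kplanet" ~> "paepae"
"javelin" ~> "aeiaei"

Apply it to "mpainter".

pitrpitr

Looking at the pairs, the operation is to keep every other character starting from the second (positions 2nd, 4th, 6th, ...), then write the whole string twice.
Starting from "mpainter": after the first operation, "pitr"; after the second, "pitrpitr".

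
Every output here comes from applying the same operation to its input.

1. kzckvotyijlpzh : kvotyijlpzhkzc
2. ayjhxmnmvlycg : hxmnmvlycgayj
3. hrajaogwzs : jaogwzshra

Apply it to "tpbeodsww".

Rule — move the first 3 characters to the end (rotate left by 3).
Doing the same to "tpbeodsww": "eodswwtpb".

eodswwtpb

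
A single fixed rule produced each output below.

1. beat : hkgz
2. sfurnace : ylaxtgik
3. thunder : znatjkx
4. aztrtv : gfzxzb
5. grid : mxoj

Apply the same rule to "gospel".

muyvkr

Looking at the pairs, the operation is to shift every letter 6 places forward in the alphabet (wrapping around).
Doing the same to "gospel": "muyvkr".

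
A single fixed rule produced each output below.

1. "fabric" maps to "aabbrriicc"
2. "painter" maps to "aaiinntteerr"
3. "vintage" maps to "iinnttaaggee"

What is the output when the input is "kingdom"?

Each output is the input with this applied: delete the first character, then double every character.
"kingdom" → "ingdom" → "iinnggddoomm".

iinnggddoomm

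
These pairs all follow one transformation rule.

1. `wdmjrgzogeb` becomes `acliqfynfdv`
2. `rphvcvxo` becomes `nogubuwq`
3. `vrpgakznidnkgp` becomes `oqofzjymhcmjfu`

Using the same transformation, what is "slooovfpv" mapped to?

uknnnueor

What's happening: swap the first and last characters, then shift every letter 1 place backward in the alphabet (wrapping around).
Working it through for "slooovfpv": intermediate "vlooovfps", final "uknnnueor".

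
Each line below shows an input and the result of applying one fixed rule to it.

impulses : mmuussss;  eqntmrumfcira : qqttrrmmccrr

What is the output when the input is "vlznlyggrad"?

llnnyyggaa

Rule — keep every other character starting from the second (positions 2nd, 4th, 6th, ...), then double every character.
Applying both steps to "vlznlyggrad": "lnyga", then "llnnyyggaa".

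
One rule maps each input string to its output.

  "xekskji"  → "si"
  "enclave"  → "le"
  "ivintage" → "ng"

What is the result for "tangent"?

gt

What's happening: keep one character in every 3, starting at position 1 (positions 1st, 4th, 7th, ...), then delete the first character.
Applying both steps to "tangent": "tgt", then "gt".
(Check on "xekskji": → "xsi" → "si" ✓)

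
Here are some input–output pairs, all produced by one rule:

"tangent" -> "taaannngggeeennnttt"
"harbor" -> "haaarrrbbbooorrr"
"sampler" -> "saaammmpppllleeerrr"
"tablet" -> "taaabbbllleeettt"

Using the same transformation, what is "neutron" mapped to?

The transformation: repeat every character 3 times, then delete the first 2 characters.
"neutron" → "nnneeeuuutttrrrooonnn" → "neeeuuutttrrrooonnn".
(Check on "tangent": → "tttaaannngggeeennnttt" → "taaannngggeeennnttt" ✓)

neeeuuutttrrrooonnn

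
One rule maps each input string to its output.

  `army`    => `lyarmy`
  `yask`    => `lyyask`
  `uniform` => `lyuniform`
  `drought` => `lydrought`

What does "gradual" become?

lygradual

The rule is to prepend "ly".
"gradual" → "lygradual".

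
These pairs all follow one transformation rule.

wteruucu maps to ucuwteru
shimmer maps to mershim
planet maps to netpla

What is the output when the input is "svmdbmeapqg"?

pqgsvmdbmea

Rule — move the last 3 characters to the front (rotate right by 3).
On "svmdbmeapqg" that produces "pqgsvmdbmea".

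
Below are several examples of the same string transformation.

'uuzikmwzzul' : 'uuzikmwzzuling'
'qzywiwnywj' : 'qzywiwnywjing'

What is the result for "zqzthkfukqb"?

zqzthkfukqbing

In each case the input is transformed by: append "ing".
Doing the same to "zqzthkfukqb": "zqzthkfukqbing".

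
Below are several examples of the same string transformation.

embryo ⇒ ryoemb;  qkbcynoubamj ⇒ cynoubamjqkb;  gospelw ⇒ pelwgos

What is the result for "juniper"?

iperjun

In each case the input is transformed by: move the first 3 characters to the end (rotate left by 3).
Doing the same to "juniper": "iperjun".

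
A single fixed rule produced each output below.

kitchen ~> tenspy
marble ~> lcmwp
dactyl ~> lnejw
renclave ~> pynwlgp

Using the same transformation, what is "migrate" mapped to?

Looking at the pairs, the operation is to delete the first character, then shift every letter 11 places forward in the alphabet (wrapping around).
For "migrate", step one produces "igrate"; step two turns that into "trclep".
(Check on "kitchen": → "itchen" → "tenspy" ✓)

trclep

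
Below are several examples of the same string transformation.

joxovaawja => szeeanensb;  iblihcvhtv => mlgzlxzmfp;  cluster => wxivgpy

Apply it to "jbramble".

eqfpinfv

The transformation: move the first 3 characters to the end (rotate left by 3), then shift every letter 4 places forward in the alphabet (wrapping around).
Starting from "jbramble": after the first operation, "amblejbr"; after the second, "eqfpinfv".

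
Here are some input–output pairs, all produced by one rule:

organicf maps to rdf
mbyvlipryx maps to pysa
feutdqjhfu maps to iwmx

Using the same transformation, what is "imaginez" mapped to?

The pattern: shift every letter 3 places forward in the alphabet (wrapping around), then keep one character in every 3, starting at position 1 (positions 1st, 4th, 7th, ...).
On "imaginez": the first step gives "lpdjlqhc", and the second then gives "ljh".

ljh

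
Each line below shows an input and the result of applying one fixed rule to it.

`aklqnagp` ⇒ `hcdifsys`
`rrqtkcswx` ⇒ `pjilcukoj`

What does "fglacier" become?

The pattern: swap the first and last characters, then shift every letter 8 places backward in the alphabet (wrapping around).
On "fglacier" that produces "jydsuawx".

jydsuawx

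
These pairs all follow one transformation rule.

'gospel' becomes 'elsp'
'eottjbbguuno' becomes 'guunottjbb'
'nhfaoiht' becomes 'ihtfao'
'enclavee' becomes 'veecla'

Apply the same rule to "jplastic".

ticlas

The transformation: delete the first 2 characters, then swap the front and back halves of the string.
For "jplastic", step one produces "lastic"; step two turns that into "ticlas".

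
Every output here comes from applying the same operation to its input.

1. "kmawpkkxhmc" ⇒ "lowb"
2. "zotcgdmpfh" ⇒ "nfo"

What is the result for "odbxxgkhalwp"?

cwgv

The transformation: shift every letter 1 place backward in the alphabet (wrapping around), then keep one character in every 3, starting at position 2 (positions 2nd, 5th, 8th, ...).
Applying both steps to "odbxxgkhalwp": "ncawwfjgzkvo", then "cwgv".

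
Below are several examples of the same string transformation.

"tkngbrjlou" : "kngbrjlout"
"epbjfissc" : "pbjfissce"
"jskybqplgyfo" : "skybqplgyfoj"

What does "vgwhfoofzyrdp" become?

gwhfoofzyrdpv

Each output is the input with this applied: move the first character to the end.
So "vgwhfoofzyrdp" becomes "gwhfoofzyrdpv".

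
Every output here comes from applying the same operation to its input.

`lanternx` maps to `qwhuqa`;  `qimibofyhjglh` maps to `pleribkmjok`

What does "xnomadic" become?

rpdglf

What's happening: shift every letter 3 places forward in the alphabet (wrapping around), then delete the first 2 characters.
Starting from "xnomadic": after the first operation, "aqrpdglf"; after the second, "rpdglf".
(Check on "qimibofyhjglh": → "tlpleribkmjok" → "pleribkmjok" ✓)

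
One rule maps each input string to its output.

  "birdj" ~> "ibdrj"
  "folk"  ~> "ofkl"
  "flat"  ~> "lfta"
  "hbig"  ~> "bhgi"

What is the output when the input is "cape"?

Each output is the input with this applied: swap each adjacent pair of characters (1↔2, 3↔4, ...).
So "cape" becomes "acep".

acep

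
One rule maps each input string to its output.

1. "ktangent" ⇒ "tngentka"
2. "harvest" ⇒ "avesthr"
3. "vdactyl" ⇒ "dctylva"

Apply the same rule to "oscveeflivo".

sveeflivooc

Rule — move the first 2 characters to the end (rotate left by 2), then swap the first and last characters.
Applying both steps to "oscveeflivo": "cveeflivoos", then "sveeflivooc".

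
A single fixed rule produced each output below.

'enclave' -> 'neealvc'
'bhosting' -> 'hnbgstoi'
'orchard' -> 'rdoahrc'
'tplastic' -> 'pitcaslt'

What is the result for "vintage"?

The pattern: swap each adjacent pair of characters (1↔2, 3↔4, ...), then take characters alternately from the front and the back (1st, last, 2nd, 2nd-last, ...).
On "vintage": the first step gives "ivtngae", and the second then gives "ievatgn".
(Check on "orchard": → "rohcrad" → "rdoahrc" ✓)

ievatgn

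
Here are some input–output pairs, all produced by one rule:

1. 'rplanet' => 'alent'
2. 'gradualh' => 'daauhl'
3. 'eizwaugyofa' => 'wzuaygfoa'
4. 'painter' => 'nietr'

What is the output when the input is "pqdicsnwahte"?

The transformation: delete the first 2 characters, then swap each adjacent pair of characters (1↔2, 3↔4, ...).
"pqdicsnwahte" → "idscwnhaet".

idscwnhaet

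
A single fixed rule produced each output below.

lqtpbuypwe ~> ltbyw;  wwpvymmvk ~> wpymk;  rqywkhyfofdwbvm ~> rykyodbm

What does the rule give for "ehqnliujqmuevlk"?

eqluquvk

In each case the input is transformed by: keep every other character starting from the first (positions 1st, 3rd, 5th, ...).
So "ehqnliujqmuevlk" becomes "eqluquvk".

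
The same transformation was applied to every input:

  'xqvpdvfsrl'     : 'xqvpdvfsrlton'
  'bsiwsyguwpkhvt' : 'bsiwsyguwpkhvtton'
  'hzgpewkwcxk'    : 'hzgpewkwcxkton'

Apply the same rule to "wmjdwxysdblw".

The rule is to append "ton".
Applying that to "wmjdwxysdblw" gives "wmjdwxysdblwton".

wmjdwxysdblwton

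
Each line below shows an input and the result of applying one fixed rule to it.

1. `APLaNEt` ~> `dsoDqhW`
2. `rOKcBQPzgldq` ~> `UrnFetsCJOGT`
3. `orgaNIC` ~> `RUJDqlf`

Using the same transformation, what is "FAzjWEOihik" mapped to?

idCMzhrLKLN

Each output is the input with this applied: flip the case of every letter, then shift every letter 3 places forward in the alphabet (wrapping around).
Doing the same to "FAzjWEOihik": "idCMzhrLKLN".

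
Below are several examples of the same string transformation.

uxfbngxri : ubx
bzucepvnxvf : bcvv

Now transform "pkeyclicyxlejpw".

The rule is to keep one character in every 3, starting at position 1 (positions 1st, 4th, 7th, ...).
Applying that to "pkeyclicyxlejpw" gives "pyixj".

pyixj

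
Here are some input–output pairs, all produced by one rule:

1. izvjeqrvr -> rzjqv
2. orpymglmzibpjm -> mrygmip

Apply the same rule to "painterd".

The transformation: move the last character to the front, then keep every other character starting from the first (positions 1st, 3rd, 5th, ...).
"painterd" → "dpainter" → "dane".

dane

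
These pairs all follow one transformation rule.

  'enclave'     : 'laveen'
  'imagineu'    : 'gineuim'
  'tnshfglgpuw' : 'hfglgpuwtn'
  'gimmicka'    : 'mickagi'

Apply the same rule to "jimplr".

plrji

The rule is to move the first 2 characters to the end (rotate left by 2), then delete the first character.
For "jimplr", step one produces "mplrji"; step two turns that into "plrji".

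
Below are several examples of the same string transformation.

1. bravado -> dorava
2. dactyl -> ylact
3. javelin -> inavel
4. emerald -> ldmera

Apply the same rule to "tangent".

What's happening: delete the first character, then move the last 2 characters to the front (rotate right by 2).
Working it through for "tangent": intermediate "angent", final "ntange".

ntange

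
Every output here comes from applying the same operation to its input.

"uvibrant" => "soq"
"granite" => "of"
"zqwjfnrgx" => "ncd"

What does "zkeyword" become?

hta

Each output is the input with this applied: shift every letter 3 places backward in the alphabet (wrapping around), then keep one character in every 3, starting at position 2 (positions 2nd, 5th, 8th, ...).
Starting from "zkeyword": after the first operation, "whbvtloa"; after the second, "hta".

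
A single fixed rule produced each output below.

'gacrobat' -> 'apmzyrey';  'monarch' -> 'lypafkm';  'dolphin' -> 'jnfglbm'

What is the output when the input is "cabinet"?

zglcray

The transformation: shift every letter 2 places backward in the alphabet (wrapping around), then move the first 2 characters to the end (rotate left by 2).
Working it through for "cabinet": intermediate "ayzglcr", final "zglcray".
(Check on "gacrobat": → "eyapmzyr" → "apmzyrey" ✓)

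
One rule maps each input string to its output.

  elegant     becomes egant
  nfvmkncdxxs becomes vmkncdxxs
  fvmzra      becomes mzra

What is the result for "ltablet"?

ablet

The transformation: delete the first 2 characters.
"ltablet" → "ablet".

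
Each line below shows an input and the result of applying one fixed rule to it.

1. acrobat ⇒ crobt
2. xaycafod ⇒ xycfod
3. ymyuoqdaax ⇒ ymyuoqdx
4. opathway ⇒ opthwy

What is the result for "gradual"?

Looking at the pairs, the operation is to remove every "a".
For "gradual" the result is "grdul".

grdul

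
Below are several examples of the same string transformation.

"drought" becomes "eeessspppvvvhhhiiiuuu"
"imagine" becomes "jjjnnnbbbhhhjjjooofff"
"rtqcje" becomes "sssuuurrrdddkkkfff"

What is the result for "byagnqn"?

The pattern: shift every letter 1 place forward in the alphabet (wrapping around), then repeat every character 3 times.
For "byagnqn", step one produces "czbhoro"; step two turns that into "ccczzzbbbhhhooorrrooo".

ccczzzbbbhhhooorrrooo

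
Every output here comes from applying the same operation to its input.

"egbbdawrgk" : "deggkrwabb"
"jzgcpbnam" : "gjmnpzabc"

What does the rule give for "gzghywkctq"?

The rule is to sort the characters into alphabetical order, then move the first 3 characters to the end (rotate left by 3).
Starting from "gzghywkctq": after the first operation, "cgghkqtwyz"; after the second, "hkqtwyzcgg".

hkqtwyzcgg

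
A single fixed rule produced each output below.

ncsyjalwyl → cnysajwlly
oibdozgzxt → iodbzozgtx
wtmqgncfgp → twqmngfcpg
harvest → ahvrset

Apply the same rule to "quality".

The transformation: swap each adjacent pair of characters (1↔2, 3↔4, ...).
So "quality" becomes "uqlatiy".

uqlatiy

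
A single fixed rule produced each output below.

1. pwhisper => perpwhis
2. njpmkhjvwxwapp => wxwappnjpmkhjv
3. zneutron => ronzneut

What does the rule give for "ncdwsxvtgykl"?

tgyklncdwsxv

The transformation: move the first character to the end, then swap the front and back halves of the string.
On "ncdwsxvtgykl": the first step gives "cdwsxvtgykln", and the second then gives "tgyklncdwsxv".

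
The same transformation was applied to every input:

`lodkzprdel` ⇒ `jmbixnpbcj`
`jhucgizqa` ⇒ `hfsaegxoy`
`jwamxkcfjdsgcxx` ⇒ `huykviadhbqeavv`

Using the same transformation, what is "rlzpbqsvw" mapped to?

pjxnzoqtu

Looking at the pairs, the operation is to shift every letter 2 places backward in the alphabet (wrapping around).
Doing the same to "rlzpbqsvw": "pjxnzoqtu".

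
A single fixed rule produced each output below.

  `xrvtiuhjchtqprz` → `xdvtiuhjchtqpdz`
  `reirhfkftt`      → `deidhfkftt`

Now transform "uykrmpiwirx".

uykdmpiwidx

The pattern: replace every "r" with "d".
For "uykrmpiwirx" the result is "uykdmpiwidx".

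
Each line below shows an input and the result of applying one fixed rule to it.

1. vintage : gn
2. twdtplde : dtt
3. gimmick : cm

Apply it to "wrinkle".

li

Looking at the pairs, the operation is to reverse the string, then keep one character in every 3, starting at position 2 (positions 2nd, 5th, 8th, ...).
So "wrinkle" becomes "li".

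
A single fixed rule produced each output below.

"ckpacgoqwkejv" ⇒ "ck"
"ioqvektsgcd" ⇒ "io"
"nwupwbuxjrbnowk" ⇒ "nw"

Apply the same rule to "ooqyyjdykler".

What's happening: keep only the first 2 characters.
Applying that to "ooqyyjdykler" gives "oo".

oo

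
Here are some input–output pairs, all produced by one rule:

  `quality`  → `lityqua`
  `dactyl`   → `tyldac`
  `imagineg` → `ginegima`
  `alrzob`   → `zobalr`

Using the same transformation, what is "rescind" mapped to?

Looking at the pairs, the operation is to move the first 3 characters to the end (rotate left by 3).
"rescind" → "cindres".

cindres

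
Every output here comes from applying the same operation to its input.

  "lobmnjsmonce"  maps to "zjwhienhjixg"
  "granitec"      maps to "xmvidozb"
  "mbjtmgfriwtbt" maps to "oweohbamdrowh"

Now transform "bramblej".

emvhwgzw

The transformation: shift every letter 5 places backward in the alphabet (wrapping around), then swap the first and last characters.
On "bramblej": the first step gives "wmvhwgze", and the second then gives "emvhwgzw".
(Check on "lobmnjsmonce": → "gjwhienhjixz" → "zjwhienhjixg" ✓)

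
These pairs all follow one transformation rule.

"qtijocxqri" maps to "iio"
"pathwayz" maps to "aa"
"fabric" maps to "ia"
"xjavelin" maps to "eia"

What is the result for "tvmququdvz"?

uu

Each output is the input with this applied: swap the front and back halves of the string, then keep only the vowels.
Working it through for "tvmququdvz": intermediate "qudvztvmqu", final "uu".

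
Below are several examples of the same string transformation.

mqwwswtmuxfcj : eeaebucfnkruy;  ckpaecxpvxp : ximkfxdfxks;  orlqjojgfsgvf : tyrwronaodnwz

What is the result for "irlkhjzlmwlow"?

The transformation: shift every letter 8 places forward in the alphabet (wrapping around), then move the first 2 characters to the end (rotate left by 2).
Working it through for "irlkhjzlmwlow": intermediate "qztsprhtuetwe", final "tsprhtuetweqz".

tsprhtuetweqz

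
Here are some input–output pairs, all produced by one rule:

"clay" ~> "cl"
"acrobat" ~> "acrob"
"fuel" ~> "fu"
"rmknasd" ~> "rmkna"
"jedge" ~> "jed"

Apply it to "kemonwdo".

kemonw

Rule — delete the last 2 characters.
"kemonwdo" → "kemonw".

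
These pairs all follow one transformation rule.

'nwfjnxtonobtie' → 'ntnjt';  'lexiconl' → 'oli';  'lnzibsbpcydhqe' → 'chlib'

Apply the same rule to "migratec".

tmr

Each output is the input with this applied: swap the front and back halves of the string, then keep one character in every 3, starting at position 2 (positions 2nd, 5th, 8th, ...).
Working it through for "migratec": intermediate "atecmigr", final "tmr".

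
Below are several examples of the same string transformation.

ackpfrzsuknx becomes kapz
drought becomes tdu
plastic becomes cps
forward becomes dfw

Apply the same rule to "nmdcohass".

anc

The pattern: keep one character in every 3, starting at position 1 (positions 1st, 4th, 7th, ...), then move the last character to the front.
Applying that to "nmdcohass" gives "anc".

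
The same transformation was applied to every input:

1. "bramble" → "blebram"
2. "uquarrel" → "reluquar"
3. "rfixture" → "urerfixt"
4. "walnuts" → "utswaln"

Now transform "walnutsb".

The transformation: move the last 3 characters to the front (rotate right by 3).
For "walnutsb" the result is "tsbwalnu".

tsbwalnu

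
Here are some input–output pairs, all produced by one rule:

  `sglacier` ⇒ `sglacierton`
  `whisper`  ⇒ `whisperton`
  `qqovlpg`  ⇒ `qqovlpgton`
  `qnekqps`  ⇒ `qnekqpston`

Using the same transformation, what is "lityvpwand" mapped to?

lityvpwandton

Each output is the input with this applied: append "ton".
For "lityvpwand" the result is "lityvpwandton".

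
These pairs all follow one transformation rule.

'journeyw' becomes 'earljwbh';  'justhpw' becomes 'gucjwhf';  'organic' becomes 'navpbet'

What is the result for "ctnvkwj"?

ixjwpga

Each output is the input with this applied: move the first 3 characters to the end (rotate left by 3), then shift every letter 13 places forward in the alphabet (wrapping around) — i.e. ROT13.
So "ctnvkwj" becomes "ixjwpga".
(Check on "organic": → "anicorg" → "navpbet" ✓)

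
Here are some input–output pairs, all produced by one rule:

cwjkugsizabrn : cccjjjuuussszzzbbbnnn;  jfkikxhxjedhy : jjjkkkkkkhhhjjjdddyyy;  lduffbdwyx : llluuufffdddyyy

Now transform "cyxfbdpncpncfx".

The transformation: keep every other character starting from the first (positions 1st, 3rd, 5th, ...), then repeat every character 3 times.
Working it through for "cyxfbdpncpncfx": intermediate "cxbpcnf", final "cccxxxbbbpppcccnnnfff".
(Check on "lduffbdwyx": → "lufdy" → "llluuufffdddyyy" ✓)

cccxxxbbbpppcccnnnfff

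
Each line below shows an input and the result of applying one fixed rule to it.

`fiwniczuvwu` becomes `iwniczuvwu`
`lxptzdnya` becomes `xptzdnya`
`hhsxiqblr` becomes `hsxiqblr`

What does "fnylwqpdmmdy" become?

The rule is to delete the first character.
So "fnylwqpdmmdy" becomes "nylwqpdmmdy".

nylwqpdmmdy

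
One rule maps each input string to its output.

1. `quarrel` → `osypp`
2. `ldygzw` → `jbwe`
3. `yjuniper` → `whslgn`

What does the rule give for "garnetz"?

eyplc

In each case the input is transformed by: shift every letter 2 places backward in the alphabet (wrapping around), then delete the last 2 characters.
"garnetz" → "eyplc".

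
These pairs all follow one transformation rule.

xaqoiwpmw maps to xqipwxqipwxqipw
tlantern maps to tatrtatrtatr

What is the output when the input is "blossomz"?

What's happening: keep every other character starting from the first (positions 1st, 3rd, 5th, ...), then write the whole string 3 times in a row.
On "blossomz": the first step gives "bosm", and the second then gives "bosmbosmbosm".

bosmbosmbosm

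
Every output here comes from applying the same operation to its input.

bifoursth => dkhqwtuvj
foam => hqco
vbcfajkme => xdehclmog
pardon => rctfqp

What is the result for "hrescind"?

Each output is the input with this applied: shift every letter 2 places forward in the alphabet (wrapping around).
On "hrescind" that produces "jtguekpf".

jtguekpf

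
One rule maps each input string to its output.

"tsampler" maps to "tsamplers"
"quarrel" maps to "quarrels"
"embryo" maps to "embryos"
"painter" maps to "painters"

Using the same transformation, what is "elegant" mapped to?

Rule — append "s".
"elegant" → "elegants".

elegants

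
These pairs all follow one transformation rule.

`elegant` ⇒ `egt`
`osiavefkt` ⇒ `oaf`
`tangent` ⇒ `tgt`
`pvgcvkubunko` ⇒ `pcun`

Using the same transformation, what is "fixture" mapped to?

fte

The pattern: keep one character in every 3, starting at position 1 (positions 1st, 4th, 7th, ...).
"fixture" → "fte".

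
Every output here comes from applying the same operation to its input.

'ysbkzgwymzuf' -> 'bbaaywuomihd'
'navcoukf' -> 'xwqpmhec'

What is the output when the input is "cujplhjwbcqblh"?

ywsrnnlljjeedd

In each case the input is transformed by: sort the characters into reverse alphabetical order, then shift every letter 2 places forward in the alphabet (wrapping around).
Working it through for "cujplhjwbcqblh": intermediate "wuqplljjhhccbb", final "ywsrnnlljjeedd".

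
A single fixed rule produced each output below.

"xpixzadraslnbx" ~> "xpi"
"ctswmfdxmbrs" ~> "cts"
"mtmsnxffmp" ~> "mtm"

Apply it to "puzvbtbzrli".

Looking at the pairs, the operation is to keep only the first 3 characters.
Doing the same to "puzvbtbzrli": "puz".

puz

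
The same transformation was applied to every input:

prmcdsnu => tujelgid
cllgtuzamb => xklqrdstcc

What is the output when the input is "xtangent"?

exvekokr

Rule — shift every letter 9 places backward in the alphabet (wrapping around), then move the first 3 characters to the end (rotate left by 3).
For "xtangent" the result is "exvekokr".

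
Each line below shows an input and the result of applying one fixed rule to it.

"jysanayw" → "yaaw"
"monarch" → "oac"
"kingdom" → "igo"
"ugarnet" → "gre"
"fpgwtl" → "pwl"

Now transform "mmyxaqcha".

The rule is to keep every other character starting from the second (positions 2nd, 4th, 6th, ...).
So "mmyxaqcha" becomes "mxqh".

mxqh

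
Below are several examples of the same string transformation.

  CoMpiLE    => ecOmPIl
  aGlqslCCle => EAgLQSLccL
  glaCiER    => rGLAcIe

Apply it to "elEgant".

TELeGAN

In each case the input is transformed by: move the last character to the front, then flip the case of every letter.
"elEgant" → "telEgan" → "TELeGAN".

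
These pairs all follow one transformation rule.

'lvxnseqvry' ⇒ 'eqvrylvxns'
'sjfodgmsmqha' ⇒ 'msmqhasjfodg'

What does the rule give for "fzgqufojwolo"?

The pattern: swap the front and back halves of the string.
On "fzgqufojwolo" that produces "ojwolofzgquf".

ojwolofzgquf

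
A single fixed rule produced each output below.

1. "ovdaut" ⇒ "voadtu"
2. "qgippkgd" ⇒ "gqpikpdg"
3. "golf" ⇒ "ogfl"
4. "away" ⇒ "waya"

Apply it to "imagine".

miganie

In each case the input is transformed by: swap each adjacent pair of characters (1↔2, 3↔4, ...).
"imagine" → "miganie".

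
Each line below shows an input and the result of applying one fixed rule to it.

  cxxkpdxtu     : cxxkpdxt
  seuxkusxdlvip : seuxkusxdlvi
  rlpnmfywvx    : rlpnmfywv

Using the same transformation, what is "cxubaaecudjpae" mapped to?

cxubaaecudjpa

What's happening: delete the last character.
Doing the same to "cxubaaecudjpae": "cxubaaecudjpa".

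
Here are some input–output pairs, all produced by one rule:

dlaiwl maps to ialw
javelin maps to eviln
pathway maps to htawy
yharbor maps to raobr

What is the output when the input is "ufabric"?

bairc

The transformation: delete the first 2 characters, then swap each adjacent pair of characters (1↔2, 3↔4, ...).
For "ufabric", step one produces "abric"; step two turns that into "bairc".
(Check on "dlaiwl": → "aiwl" → "ialw" ✓)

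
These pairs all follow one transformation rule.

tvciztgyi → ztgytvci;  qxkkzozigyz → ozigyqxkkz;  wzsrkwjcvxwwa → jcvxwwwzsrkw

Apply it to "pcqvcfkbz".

cfkbpcqv

Rule — delete the last character, then swap the front and back halves of the string.
Working it through for "pcqvcfkbz": intermediate "pcqvcfkb", final "cfkbpcqv".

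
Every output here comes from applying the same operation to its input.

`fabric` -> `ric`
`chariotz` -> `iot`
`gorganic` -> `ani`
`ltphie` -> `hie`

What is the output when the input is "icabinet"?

In each case the input is transformed by: swap the front and back halves of the string, then keep only the first 3 characters.
"icabinet" → "ineticab" → "ine".

ine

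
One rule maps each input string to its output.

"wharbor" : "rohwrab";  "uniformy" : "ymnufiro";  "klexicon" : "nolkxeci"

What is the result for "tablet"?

The rule is to move the last 2 characters to the front (rotate right by 2), then swap each adjacent pair of characters (1↔2, 3↔4, ...).
Starting from "tablet": after the first operation, "ettabl"; after the second, "teatlb".
(Check on "wharbor": → "orwharb" → "rohwrab" ✓)

teatlb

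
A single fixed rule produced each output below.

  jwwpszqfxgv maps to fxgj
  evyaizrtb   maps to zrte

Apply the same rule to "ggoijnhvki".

hvkg

Looking at the pairs, the operation is to swap the first and last characters, then keep only the last 4 characters.
Working it through for "ggoijnhvki": intermediate "igoijnhvkg", final "hvkg".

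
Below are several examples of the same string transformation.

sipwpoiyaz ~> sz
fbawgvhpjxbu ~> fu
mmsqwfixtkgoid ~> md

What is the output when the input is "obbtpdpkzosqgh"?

oh

The rule is to take characters alternately from the front and the back (1st, last, 2nd, 2nd-last, ...), then keep only the first 2 characters.
For "obbtpdpkzosqgh", step one produces "ohbgbqtspodzpk"; step two turns that into "oh".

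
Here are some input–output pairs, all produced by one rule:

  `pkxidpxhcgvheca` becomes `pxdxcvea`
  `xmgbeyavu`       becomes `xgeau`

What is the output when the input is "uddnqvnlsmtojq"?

udqnstj

Looking at the pairs, the operation is to keep every other character starting from the first (positions 1st, 3rd, 5th, ...).
So "uddnqvnlsmtojq" becomes "udqnstj".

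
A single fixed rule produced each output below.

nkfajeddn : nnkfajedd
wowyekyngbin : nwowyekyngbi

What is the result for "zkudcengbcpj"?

jzkudcengbcp

Rule — move the last character to the front.
"zkudcengbcpj" → "jzkudcengbcp".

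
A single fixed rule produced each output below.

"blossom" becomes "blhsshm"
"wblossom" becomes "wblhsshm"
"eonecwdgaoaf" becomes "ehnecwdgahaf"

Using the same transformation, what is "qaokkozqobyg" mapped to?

Each output is the input with this applied: replace every "o" with "h".
So "qaokkozqobyg" becomes "qahkkhzqhbyg".

qahkkhzqhbyg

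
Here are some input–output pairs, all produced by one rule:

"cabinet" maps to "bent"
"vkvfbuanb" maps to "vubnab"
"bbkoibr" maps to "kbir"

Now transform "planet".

ate

The rule is to swap each adjacent pair of characters (1↔2, 3↔4, ...), then delete the first 3 characters.
On "planet" that produces "ate".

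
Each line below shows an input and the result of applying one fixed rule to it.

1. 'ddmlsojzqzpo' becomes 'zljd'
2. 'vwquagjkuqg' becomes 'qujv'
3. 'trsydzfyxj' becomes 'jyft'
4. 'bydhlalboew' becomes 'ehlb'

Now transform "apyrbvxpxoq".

The rule is to keep one character in every 3, starting at position 1 (positions 1st, 4th, 7th, ...), then swap the first and last characters.
Starting from "apyrbvxpxoq": after the first operation, "arxo"; after the second, "orxa".

orxa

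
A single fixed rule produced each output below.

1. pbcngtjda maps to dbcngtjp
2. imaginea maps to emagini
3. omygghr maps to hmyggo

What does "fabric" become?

iabrf

Looking at the pairs, the operation is to delete the last character, then swap the first and last characters.
"fabric" → "fabri" → "iabrf".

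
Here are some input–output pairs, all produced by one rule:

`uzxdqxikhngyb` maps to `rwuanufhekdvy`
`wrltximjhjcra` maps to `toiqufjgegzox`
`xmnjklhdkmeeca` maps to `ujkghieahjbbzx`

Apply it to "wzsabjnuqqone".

The rule is to shift every letter 3 places backward in the alphabet (wrapping around).
So "wzsabjnuqqone" becomes "twpxygkrnnlkb".

twpxygkrnnlkb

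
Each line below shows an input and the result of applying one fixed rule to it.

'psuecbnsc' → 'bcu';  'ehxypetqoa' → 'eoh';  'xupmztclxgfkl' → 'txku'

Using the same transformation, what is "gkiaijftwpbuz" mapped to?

What's happening: move the first 3 characters to the end (rotate left by 3), then keep one character in every 3, starting at position 3 (positions 3rd, 6th, 9th, ...).
Working it through for "gkiaijftwpbuz": intermediate "aijftwpbuzgki", final "jwuk".

jwuk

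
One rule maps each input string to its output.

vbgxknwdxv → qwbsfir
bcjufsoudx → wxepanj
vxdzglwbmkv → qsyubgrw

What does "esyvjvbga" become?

zntqeq

Rule — delete the last 3 characters, then shift every letter 5 places backward in the alphabet (wrapping around).
Working it through for "esyvjvbga": intermediate "esyvjv", final "zntqeq".
(Check on "bcjufsoudx": → "bcjufso" → "wxepanj" ✓)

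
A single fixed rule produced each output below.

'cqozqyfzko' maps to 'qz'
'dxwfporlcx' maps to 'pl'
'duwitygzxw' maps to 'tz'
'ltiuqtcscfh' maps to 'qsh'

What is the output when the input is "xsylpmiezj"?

pe

The pattern: delete the first 3 characters, then keep one character in every 3, starting at position 2 (positions 2nd, 5th, 8th, ...).
"xsylpmiezj" → "lpmiezj" → "pe".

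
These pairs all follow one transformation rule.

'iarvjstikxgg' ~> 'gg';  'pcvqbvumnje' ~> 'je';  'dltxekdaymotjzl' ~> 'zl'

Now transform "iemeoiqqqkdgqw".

qw

Looking at the pairs, the operation is to keep only the last 2 characters.
On "iemeoiqqqkdgqw" that produces "qw".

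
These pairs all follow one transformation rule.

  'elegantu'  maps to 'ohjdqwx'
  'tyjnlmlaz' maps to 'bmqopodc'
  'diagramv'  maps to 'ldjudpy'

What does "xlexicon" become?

Looking at the pairs, the operation is to delete the first character, then shift every letter 3 places forward in the alphabet (wrapping around).
For "xlexicon", step one produces "lexicon"; step two turns that into "ohalfrq".

ohalfrq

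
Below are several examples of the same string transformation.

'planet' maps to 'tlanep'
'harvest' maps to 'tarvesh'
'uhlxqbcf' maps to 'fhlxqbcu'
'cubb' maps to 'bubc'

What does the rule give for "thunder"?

The pattern: swap the first and last characters.
On "thunder" that produces "rhundet".

rhundet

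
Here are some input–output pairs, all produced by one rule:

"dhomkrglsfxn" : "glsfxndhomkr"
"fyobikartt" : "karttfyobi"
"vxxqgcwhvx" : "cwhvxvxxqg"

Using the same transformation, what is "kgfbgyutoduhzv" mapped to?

The pattern: swap the front and back halves of the string.
"kgfbgyutoduhzv" → "toduhzvkgfbgyu".

toduhzvkgfbgyu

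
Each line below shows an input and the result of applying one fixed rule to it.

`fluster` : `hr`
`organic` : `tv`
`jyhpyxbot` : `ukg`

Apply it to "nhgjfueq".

th

Looking at the pairs, the operation is to keep one character in every 3, starting at position 3 (positions 3rd, 6th, 9th, ...), then shift every letter 13 places forward in the alphabet (wrapping around) — i.e. ROT13.
On "nhgjfueq": the first step gives "gu", and the second then gives "th".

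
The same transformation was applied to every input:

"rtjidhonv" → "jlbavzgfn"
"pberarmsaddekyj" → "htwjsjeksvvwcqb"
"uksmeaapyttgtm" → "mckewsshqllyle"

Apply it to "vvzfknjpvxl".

Looking at the pairs, the operation is to shift every letter 8 places backward in the alphabet (wrapping around).
"vvzfknjpvxl" → "nnrxcfbhnpd".

nnrxcfbhnpd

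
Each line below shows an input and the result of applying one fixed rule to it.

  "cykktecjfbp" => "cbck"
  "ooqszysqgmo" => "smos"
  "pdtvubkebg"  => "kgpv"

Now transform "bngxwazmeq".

The pattern: keep one character in every 3, starting at position 1 (positions 1st, 4th, 7th, ...), then swap the front and back halves of the string.
Doing the same to "bngxwazmeq": "zqbx".

zqbx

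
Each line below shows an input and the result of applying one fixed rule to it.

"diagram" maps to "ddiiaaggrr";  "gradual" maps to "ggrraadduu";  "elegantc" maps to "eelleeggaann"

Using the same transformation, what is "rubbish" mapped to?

Each output is the input with this applied: delete the last 2 characters, then double every character.
So "rubbish" becomes "rruubbbbii".

rruubbbbii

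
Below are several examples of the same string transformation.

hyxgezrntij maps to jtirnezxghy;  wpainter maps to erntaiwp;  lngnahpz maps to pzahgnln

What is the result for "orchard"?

darchor

Rule — swap each adjacent pair of characters (1↔2, 3↔4, ...), then reverse the string.
"orchard" → "rohcrad" → "darchor".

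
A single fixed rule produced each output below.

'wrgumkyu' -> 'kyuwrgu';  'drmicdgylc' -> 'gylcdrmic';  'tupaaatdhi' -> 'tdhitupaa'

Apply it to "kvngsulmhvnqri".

hvnqrikvngsul

In each case the input is transformed by: swap the front and back halves of the string, then delete the first character.
Applying both steps to "kvngsulmhvnqri": "mhvnqrikvngsul", then "hvnqrikvngsul".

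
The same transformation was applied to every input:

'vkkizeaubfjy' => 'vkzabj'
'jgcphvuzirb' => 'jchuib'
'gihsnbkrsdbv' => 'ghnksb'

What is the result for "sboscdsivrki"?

Rule — keep every other character starting from the first (positions 1st, 3rd, 5th, ...).
On "sboscdsivrki" that produces "socsvk".

socsvk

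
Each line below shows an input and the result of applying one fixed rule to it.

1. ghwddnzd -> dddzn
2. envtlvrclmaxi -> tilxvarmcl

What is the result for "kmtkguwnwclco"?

The pattern: delete the first 3 characters, then take characters alternately from the front and the back (1st, last, 2nd, 2nd-last, ...).
Working it through for "kmtkguwnwclco": intermediate "kguwnwclco", final "kogculwcnw".
(Check on "ghwddnzd": → "ddnzd" → "dddzn" ✓)

kogculwcnw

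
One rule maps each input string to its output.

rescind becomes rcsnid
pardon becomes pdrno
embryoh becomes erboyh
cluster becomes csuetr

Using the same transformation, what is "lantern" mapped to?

Looking at the pairs, the operation is to swap each adjacent pair of characters (1↔2, 3↔4, ...), then delete the first character.
For "lantern", step one produces "altnren"; step two turns that into "ltnren".

ltnren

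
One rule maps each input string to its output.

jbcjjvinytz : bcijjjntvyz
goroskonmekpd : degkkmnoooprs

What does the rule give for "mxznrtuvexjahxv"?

aehjmnrtuvvxxxz

In each case the input is transformed by: sort the characters into alphabetical order.
On "mxznrtuvexjahxv" that produces "aehjmnrtuvvxxxz".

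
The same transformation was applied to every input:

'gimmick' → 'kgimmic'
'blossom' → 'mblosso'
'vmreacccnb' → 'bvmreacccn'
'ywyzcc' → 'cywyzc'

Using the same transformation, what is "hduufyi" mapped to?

Looking at the pairs, the operation is to move the last character to the front.
Doing the same to "hduufyi": "ihduufy".

ihduufy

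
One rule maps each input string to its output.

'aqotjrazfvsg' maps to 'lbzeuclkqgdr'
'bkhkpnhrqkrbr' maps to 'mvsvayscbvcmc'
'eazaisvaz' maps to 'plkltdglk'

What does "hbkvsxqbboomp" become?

Each output is the input with this applied: shift every letter 11 places forward in the alphabet (wrapping around).
So "hbkvsxqbboomp" becomes "smvgdibmmzzxa".

smvgdibmmzzxa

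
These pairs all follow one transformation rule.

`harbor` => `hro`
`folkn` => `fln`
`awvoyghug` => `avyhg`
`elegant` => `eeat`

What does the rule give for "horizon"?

In each case the input is transformed by: keep every other character starting from the first (positions 1st, 3rd, 5th, ...).
Doing the same to "horizon": "hrzn".

hrzn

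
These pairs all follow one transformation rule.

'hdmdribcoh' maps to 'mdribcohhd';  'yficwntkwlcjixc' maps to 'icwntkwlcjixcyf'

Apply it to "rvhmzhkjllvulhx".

hmzhkjllvulhxrv

Rule — move the first 2 characters to the end (rotate left by 2).
So "rvhmzhkjllvulhx" becomes "hmzhkjllvulhxrv".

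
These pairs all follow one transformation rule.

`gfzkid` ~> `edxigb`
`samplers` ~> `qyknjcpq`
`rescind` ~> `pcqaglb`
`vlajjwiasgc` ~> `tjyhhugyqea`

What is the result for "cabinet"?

ayzglcr

The transformation: shift every letter 2 places backward in the alphabet (wrapping around).
On "cabinet" that produces "ayzglcr".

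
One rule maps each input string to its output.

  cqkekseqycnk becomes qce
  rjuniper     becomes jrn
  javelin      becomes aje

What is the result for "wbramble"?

bwa

Rule — swap each adjacent pair of characters (1↔2, 3↔4, ...), then keep only the first 3 characters.
Starting from "wbramble": after the first operation, "bwarbmel"; after the second, "bwa".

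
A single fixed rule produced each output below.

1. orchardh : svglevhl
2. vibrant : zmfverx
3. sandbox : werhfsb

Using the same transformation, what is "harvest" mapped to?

The transformation: shift every letter 4 places forward in the alphabet (wrapping around).
Applying that to "harvest" gives "levziwx".

levziwx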